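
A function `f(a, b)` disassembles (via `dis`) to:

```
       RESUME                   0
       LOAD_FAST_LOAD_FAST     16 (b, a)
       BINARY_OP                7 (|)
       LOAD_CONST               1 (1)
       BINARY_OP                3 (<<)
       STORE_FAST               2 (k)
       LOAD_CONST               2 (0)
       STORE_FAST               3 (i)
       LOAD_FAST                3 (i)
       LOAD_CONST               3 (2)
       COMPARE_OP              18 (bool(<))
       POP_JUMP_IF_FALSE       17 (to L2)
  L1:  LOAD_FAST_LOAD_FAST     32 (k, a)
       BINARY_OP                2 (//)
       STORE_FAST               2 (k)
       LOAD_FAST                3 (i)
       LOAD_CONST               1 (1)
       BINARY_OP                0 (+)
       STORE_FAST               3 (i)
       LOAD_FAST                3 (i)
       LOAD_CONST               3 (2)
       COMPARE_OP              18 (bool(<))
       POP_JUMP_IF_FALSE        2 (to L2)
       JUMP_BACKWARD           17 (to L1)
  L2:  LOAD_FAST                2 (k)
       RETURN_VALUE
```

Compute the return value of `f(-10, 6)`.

LOAD_FAST_LOAD_FAST b,a → push 6,-10. Stack: [6, -10]
BINARY_OP | → 6 | -10 = -10. Stack: [-10]
LOAD_CONST → push 1. Stack: [-10, 1]
BINARY_OP << → -10 << 1 = -20. Stack: [-20]
STORE_FAST k → k=-20. Stack: []
LOAD_CONST → push 0. Stack: [0]
STORE_FAST i → i=0. Stack: []
LOAD_FAST i → push 0. Stack: [0]
LOAD_CONST → push 2. Stack: [0, 2]
COMPARE_OP bool(<) → 0 vs 2 = True. Stack: [True]
POP_JUMP_IF_FALSE → pop True; no jump. Stack: []
LOAD_FAST_LOAD_FAST k,a → push -20,-10. Stack: [-20, -10]
BINARY_OP // → -20 // -10 = 2. Stack: [2]
STORE_FAST k → k=2. Stack: []
LOAD_FAST i → push 0. Stack: [0]
LOAD_CONST → push 1. Stack: [0, 1]
BINARY_OP + → 0 + 1 = 1. Stack: [1]
STORE_FAST i → i=1. Stack: []
LOAD_FAST i → push 1. Stack: [1]
LOAD_CONST → push 2. Stack: [1, 2]
COMPARE_OP bool(<) → 1 vs 2 = True. Stack: [True]
POP_JUMP_IF_FALSE → pop True; no jump. Stack: []
LOAD_FAST_LOAD_FAST k,a → push 2,-10. Stack: [2, -10]
BINARY_OP // → 2 // -10 = -1. Stack: [-1]
STORE_FAST k → k=-1. Stack: []
LOAD_FAST i → push 1. Stack: [1]
LOAD_CONST → push 1. Stack: [1, 1]
BINARY_OP + → 1 + 1 = 2. Stack: [2]
STORE_FAST i → i=2. Stack: []
LOAD_FAST i → push 2. Stack: [2]
LOAD_CONST → push 2. Stack: [2, 2]
COMPARE_OP bool(<) → 2 vs 2 = False. Stack: [False]
POP_JUMP_IF_FALSE → pop False; jump. Stack: []
LOAD_FAST k → push -1. Stack: [-1]
RETURN_VALUE → return -1.

-1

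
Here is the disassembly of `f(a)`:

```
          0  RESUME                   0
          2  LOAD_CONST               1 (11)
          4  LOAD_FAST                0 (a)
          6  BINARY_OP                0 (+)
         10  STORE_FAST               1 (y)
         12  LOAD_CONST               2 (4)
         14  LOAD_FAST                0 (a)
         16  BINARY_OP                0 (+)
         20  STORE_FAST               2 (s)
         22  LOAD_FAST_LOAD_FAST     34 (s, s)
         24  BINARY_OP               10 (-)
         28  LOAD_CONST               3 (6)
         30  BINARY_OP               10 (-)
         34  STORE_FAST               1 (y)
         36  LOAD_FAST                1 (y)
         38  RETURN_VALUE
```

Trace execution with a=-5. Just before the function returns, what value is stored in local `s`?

LOAD_CONST → push 11. Stack: [11]
LOAD_FAST a → push -5. Stack: [11, -5]
BINARY_OP + → 11 + -5 = 6. Stack: [6]
STORE_FAST y → y=6. Stack: []
LOAD_CONST → push 4. Stack: [4]
LOAD_FAST a → push -5. Stack: [4, -5]
BINARY_OP + → 4 + -5 = -1. Stack: [-1]
STORE_FAST s → s=-1. Stack: []
LOAD_FAST_LOAD_FAST s,s → push -1,-1. Stack: [-1, -1]
BINARY_OP - → -1 - -1 = 0. Stack: [0]
LOAD_CONST → push 6. Stack: [0, 6]
BINARY_OP - → 0 - 6 = -6. Stack: [-6]
STORE_FAST y → y=-6. Stack: []
LOAD_FAST y → push -6. Stack: [-6]
RETURN_VALUE → return -6.

-1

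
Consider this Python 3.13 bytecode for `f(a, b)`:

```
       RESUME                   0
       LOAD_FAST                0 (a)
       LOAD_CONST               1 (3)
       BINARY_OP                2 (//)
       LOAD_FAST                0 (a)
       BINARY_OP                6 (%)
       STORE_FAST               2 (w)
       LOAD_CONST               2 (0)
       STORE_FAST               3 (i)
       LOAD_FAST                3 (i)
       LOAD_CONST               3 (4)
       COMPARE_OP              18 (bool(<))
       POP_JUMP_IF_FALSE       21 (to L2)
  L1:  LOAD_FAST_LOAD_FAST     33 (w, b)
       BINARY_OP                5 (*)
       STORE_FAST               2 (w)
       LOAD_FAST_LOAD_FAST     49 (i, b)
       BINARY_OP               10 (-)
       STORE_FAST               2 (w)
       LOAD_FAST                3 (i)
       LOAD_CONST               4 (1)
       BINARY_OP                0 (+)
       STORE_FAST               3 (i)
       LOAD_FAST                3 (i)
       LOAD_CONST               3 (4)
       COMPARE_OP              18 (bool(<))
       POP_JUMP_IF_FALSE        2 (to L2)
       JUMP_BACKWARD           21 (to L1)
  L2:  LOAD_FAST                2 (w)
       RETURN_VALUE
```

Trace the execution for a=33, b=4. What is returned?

LOAD_FAST a → push 33
LOAD_CONST → push 3
BINARY_OP // → 33 // 3 = 11
LOAD_FAST a → push 33
BINARY_OP % → 11 % 33 = 11
STORE_FAST w → w=11
LOAD_CONST → push 0
STORE_FAST i → i=0
LOAD_FAST i → push 0
LOAD_CONST → push 4
COMPARE_OP bool(<) → 0 vs 4 = True
POP_JUMP_IF_FALSE → pop True; no jump
LOAD_FAST_LOAD_FAST w,b → push 11,4
BINARY_OP * → 11 * 4 = 44
STORE_FAST w → w=44
LOAD_FAST_LOAD_FAST i,b → push 0,4
BINARY_OP - → 0 - 4 = -4
STORE_FAST w → w=-4
LOAD_FAST i → push 0
LOAD_CONST → push 1
BINARY_OP + → 0 + 1 = 1
STORE_FAST i → i=1
LOAD_FAST i → push 1
LOAD_CONST → push 4
COMPARE_OP bool(<) → 1 vs 4 = True
POP_JUMP_IF_FALSE → pop True; no jump
LOAD_FAST_LOAD_FAST w,b → push -4,4
BINARY_OP * → -4 * 4 = -16
STORE_FAST w → w=-16
LOAD_FAST_LOAD_FAST i,b → push 1,4
BINARY_OP - → 1 - 4 = -3
STORE_FAST w → w=-3
LOAD_FAST i → push 1
LOAD_CONST → push 1
BINARY_OP + → 1 + 1 = 2
STORE_FAST i → i=2
LOAD_FAST i → push 2
LOAD_CONST → push 4
COMPARE_OP bool(<) → 2 vs 4 = True
POP_JUMP_IF_FALSE → pop True; no jump
LOAD_FAST_LOAD_FAST w,b → push -3,4
BINARY_OP * → -3 * 4 = -12
STORE_FAST w → w=-12
LOAD_FAST_LOAD_FAST i,b → push 2,4
BINARY_OP - → 2 - 4 = -2
STORE_FAST w → w=-2
LOAD_FAST i → push 2
LOAD_CONST → push 1
BINARY_OP + → 2 + 1 = 3
STORE_FAST i → i=3
LOAD_FAST i → push 3
LOAD_CONST → push 4
COMPARE_OP bool(<) → 3 vs 4 = True
POP_JUMP_IF_FALSE → pop True; no jump
LOAD_FAST_LOAD_FAST w,b → push -2,4
BINARY_OP * → -2 * 4 = -8
STORE_FAST w → w=-8
LOAD_FAST_LOAD_FAST i,b → push 3,4
BINARY_OP - → 3 - 4 = -1
STORE_FAST w → w=-1
LOAD_FAST i → push 3
LOAD_CONST → push 1
BINARY_OP + → 3 + 1 = 4
STORE_FAST i → i=4
LOAD_FAST i → push 4
LOAD_CONST → push 4
COMPARE_OP bool(<) → 4 vs 4 = False
POP_JUMP_IF_FALSE → pop False; jump
LOAD_FAST w → push -1
RETURN_VALUE → return -1.

-1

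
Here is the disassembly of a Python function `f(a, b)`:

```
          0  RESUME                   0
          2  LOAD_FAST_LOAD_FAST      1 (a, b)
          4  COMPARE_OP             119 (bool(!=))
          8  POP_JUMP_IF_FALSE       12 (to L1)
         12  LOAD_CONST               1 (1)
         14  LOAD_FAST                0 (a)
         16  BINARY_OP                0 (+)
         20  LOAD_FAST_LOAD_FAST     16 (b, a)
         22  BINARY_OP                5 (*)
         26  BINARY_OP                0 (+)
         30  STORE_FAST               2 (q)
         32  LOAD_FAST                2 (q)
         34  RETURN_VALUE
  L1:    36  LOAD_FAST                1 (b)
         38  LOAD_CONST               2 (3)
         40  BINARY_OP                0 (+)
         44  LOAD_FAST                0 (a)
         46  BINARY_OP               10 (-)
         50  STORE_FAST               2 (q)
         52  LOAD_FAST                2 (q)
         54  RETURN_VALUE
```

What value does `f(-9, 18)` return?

LOAD_FAST_LOAD_FAST a,b → push -9,18. Stack: [-9, 18]
COMPARE_OP bool(!=) → -9 vs 18 = True. Stack: [True]
POP_JUMP_IF_FALSE → pop True; no jump. Stack: []
LOAD_CONST → push 1. Stack: [1]
LOAD_FAST a → push -9. Stack: [1, -9]
BINARY_OP + → 1 + -9 = -8. Stack: [-8]
LOAD_FAST_LOAD_FAST b,a → push 18,-9. Stack: [-8, 18, -9]
BINARY_OP * → 18 * -9 = -162. Stack: [-8, -162]
BINARY_OP + → -8 + -162 = -170. Stack: [-170]
STORE_FAST q → q=-170. Stack: []
LOAD_FAST q → push -170. Stack: [-170]
RETURN_VALUE → return -170.

-170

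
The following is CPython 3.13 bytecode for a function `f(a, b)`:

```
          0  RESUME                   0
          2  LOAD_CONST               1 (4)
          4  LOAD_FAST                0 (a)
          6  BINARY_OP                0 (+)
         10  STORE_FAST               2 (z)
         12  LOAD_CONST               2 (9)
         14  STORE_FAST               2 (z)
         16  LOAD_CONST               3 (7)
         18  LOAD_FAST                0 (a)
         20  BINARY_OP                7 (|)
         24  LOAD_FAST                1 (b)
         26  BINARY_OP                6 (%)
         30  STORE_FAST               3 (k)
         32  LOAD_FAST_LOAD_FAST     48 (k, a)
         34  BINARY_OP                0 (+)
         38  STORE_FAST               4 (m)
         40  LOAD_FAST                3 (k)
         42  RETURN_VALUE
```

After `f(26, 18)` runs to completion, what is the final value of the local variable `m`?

LOAD_CONST → push 4. Stack: [4]
LOAD_FAST a → push 26. Stack: [4, 26]
BINARY_OP + → 4 + 26 = 30. Stack: [30]
STORE_FAST z → z=30. Stack: []
LOAD_CONST → push 9. Stack: [9]
STORE_FAST z → z=9. Stack: []
LOAD_CONST → push 7. Stack: [7]
LOAD_FAST a → push 26. Stack: [7, 26]
BINARY_OP | → 7 | 26 = 31. Stack: [31]
LOAD_FAST b → push 18. Stack: [31, 18]
BINARY_OP % → 31 % 18 = 13. Stack: [13]
STORE_FAST k → k=13. Stack: []
LOAD_FAST_LOAD_FAST k,a → push 13,26. Stack: [13, 26]
BINARY_OP + → 13 + 26 = 39. Stack: [39]
STORE_FAST m → m=39. Stack: []
LOAD_FAST k → push 13. Stack: [13]
RETURN_VALUE → return 13.

39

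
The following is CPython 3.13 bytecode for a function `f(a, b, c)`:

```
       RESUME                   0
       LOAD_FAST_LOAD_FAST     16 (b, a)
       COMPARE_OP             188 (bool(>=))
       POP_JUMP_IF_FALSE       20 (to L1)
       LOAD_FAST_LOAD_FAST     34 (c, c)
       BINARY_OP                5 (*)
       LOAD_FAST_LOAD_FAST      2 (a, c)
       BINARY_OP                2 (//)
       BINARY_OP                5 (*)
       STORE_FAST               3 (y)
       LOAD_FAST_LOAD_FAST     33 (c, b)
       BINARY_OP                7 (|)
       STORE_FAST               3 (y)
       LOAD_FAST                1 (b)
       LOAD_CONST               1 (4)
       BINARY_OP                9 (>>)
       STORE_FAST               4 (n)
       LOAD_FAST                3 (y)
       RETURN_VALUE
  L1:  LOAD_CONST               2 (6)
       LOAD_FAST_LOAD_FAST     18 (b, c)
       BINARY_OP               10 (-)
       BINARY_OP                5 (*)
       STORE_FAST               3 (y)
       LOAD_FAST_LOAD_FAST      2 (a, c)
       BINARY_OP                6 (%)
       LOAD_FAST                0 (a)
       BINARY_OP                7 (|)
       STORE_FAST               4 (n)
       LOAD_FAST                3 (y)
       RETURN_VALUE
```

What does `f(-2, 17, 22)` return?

LOAD_FAST_LOAD_FAST b,a → push 17,-2. Stack: [17, -2]
COMPARE_OP bool(>=) → 17 vs -2 = True. Stack: [True]
POP_JUMP_IF_FALSE → pop True; no jump. Stack: []
LOAD_FAST_LOAD_FAST c,c → push 22,22. Stack: [22, 22]
BINARY_OP * → 22 * 22 = 484. Stack: [484]
LOAD_FAST_LOAD_FAST a,c → push -2,22. Stack: [484, -2, 22]
BINARY_OP // → -2 // 22 = -1. Stack: [484, -1]
BINARY_OP * → 484 * -1 = -484. Stack: [-484]
STORE_FAST y → y=-484. Stack: []
LOAD_FAST_LOAD_FAST c,b → push 22,17. Stack: [22, 17]
BINARY_OP | → 22 | 17 = 23. Stack: [23]
STORE_FAST y → y=23. Stack: []
LOAD_FAST b → push 17. Stack: [17]
LOAD_CONST → push 4. Stack: [17, 4]
BINARY_OP >> → 17 >> 4 = 1. Stack: [1]
STORE_FAST n → n=1. Stack: []
LOAD_FAST y → push 23. Stack: [23]
RETURN_VALUE → return 23.

23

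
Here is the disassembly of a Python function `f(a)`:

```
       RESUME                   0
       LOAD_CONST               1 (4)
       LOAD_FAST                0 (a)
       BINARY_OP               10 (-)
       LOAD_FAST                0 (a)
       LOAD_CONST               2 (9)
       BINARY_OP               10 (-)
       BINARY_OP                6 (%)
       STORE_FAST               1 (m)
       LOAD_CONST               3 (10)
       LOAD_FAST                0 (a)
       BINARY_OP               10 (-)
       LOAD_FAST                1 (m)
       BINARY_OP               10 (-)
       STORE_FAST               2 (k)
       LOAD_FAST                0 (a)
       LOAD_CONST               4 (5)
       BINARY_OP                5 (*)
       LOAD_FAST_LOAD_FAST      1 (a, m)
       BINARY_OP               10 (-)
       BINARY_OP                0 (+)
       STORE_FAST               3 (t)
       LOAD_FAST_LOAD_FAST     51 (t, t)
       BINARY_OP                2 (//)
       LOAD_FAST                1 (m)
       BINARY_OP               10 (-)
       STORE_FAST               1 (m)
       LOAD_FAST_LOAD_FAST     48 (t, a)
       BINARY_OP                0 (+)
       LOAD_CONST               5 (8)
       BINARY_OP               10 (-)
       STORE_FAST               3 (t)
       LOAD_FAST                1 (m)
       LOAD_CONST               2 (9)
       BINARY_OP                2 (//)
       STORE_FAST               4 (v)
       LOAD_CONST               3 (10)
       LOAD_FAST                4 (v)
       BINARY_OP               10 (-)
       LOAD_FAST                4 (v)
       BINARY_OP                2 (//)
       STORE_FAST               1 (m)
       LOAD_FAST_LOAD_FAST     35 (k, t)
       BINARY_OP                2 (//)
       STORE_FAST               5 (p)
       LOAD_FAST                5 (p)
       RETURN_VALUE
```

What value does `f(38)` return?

-1

LOAD_CONST → push 4. Stack: [4]
LOAD_FAST a → push 38. Stack: [4, 38]
BINARY_OP - → 4 - 38 = -34. Stack: [-34]
LOAD_FAST a → push 38. Stack: [-34, 38]
LOAD_CONST → push 9. Stack: [-34, 38, 9]
BINARY_OP - → 38 - 9 = 29. Stack: [-34, 29]
BINARY_OP % → -34 % 29 = 24. Stack: [24]
STORE_FAST m → m=24. Stack: []
LOAD_CONST → push 10. Stack: [10]
LOAD_FAST a → push 38. Stack: [10, 38]
BINARY_OP - → 10 - 38 = -28. Stack: [-28]
LOAD_FAST m → push 24. Stack: [-28, 24]
BINARY_OP - → -28 - 24 = -52. Stack: [-52]
STORE_FAST k → k=-52. Stack: []
LOAD_FAST a → push 38. Stack: [38]
LOAD_CONST → push 5. Stack: [38, 5]
BINARY_OP * → 38 * 5 = 190. Stack: [190]
LOAD_FAST_LOAD_FAST a,m → push 38,24. Stack: [190, 38, 24]
BINARY_OP - → 38 - 24 = 14. Stack: [190, 14]
BINARY_OP + → 190 + 14 = 204. Stack: [204]
STORE_FAST t → t=204. Stack: []
LOAD_FAST_LOAD_FAST t,t → push 204,204. Stack: [204, 204]
BINARY_OP // → 204 // 204 = 1. Stack: [1]
LOAD_FAST m → push 24. Stack: [1, 24]
BINARY_OP - → 1 - 24 = -23. Stack: [-23]
STORE_FAST m → m=-23. Stack: []
LOAD_FAST_LOAD_FAST t,a → push 204,38. Stack: [204, 38]
BINARY_OP + → 204 + 38 = 242. Stack: [242]
LOAD_CONST → push 8. Stack: [242, 8]
BINARY_OP - → 242 - 8 = 234. Stack: [234]
STORE_FAST t → t=234. Stack: []
LOAD_FAST m → push -23. Stack: [-23]
LOAD_CONST → push 9. Stack: [-23, 9]
BINARY_OP // → -23 // 9 = -3. Stack: [-3]
STORE_FAST v → v=-3. Stack: []
LOAD_CONST → push 10. Stack: [10]
LOAD_FAST v → push -3. Stack: [10, -3]
BINARY_OP - → 10 - -3 = 13. Stack: [13]
LOAD_FAST v → push -3. Stack: [13, -3]
BINARY_OP // → 13 // -3 = -5. Stack: [-5]
STORE_FAST m → m=-5. Stack: []
LOAD_FAST_LOAD_FAST k,t → push -52,234. Stack: [-52, 234]
BINARY_OP // → -52 // 234 = -1. Stack: [-1]
STORE_FAST p → p=-1. Stack: []
LOAD_FAST p → push -1. Stack: [-1]
RETURN_VALUE → return -1.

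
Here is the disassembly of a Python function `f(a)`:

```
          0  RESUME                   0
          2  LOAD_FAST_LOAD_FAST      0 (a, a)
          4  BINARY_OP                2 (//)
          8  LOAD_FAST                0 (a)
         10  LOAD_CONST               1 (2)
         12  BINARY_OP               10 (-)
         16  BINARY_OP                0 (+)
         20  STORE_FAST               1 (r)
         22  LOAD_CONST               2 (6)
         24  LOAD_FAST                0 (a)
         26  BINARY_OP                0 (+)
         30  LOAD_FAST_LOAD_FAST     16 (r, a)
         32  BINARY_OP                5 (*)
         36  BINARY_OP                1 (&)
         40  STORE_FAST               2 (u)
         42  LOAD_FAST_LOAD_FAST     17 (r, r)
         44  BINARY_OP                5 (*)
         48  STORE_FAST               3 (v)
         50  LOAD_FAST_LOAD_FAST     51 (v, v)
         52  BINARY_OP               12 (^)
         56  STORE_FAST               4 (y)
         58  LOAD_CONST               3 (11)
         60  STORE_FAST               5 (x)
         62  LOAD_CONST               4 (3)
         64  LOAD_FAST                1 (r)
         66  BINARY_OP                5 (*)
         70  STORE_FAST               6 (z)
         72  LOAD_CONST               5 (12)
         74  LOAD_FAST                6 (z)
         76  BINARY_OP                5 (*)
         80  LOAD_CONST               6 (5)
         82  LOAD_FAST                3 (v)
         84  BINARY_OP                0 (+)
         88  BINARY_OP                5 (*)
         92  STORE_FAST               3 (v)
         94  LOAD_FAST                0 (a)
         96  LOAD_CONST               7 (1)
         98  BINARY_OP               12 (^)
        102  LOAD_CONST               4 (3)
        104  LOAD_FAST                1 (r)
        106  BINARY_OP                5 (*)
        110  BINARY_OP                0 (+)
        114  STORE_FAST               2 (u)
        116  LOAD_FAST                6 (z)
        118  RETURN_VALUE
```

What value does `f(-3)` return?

-12

LOAD_FAST_LOAD_FAST a,a → push -3,-3. Stack: [-3, -3]
BINARY_OP // → -3 // -3 = 1. Stack: [1]
LOAD_FAST a → push -3. Stack: [1, -3]
LOAD_CONST → push 2. Stack: [1, -3, 2]
BINARY_OP - → -3 - 2 = -5. Stack: [1, -5]
BINARY_OP + → 1 + -5 = -4. Stack: [-4]
STORE_FAST r → r=-4. Stack: []
LOAD_CONST → push 6. Stack: [6]
LOAD_FAST a → push -3. Stack: [6, -3]
BINARY_OP + → 6 + -3 = 3. Stack: [3]
LOAD_FAST_LOAD_FAST r,a → push -4,-3. Stack: [3, -4, -3]
BINARY_OP * → -4 * -3 = 12. Stack: [3, 12]
BINARY_OP & → 3 & 12 = 0. Stack: [0]
STORE_FAST u → u=0. Stack: []
LOAD_FAST_LOAD_FAST r,r → push -4,-4. Stack: [-4, -4]
BINARY_OP * → -4 * -4 = 16. Stack: [16]
STORE_FAST v → v=16. Stack: []
LOAD_FAST_LOAD_FAST v,v → push 16,16. Stack: [16, 16]
BINARY_OP ^ → 16 ^ 16 = 0. Stack: [0]
STORE_FAST y → y=0. Stack: []
LOAD_CONST → push 11. Stack: [11]
STORE_FAST x → x=11. Stack: []
LOAD_CONST → push 3. Stack: [3]
LOAD_FAST r → push -4. Stack: [3, -4]
BINARY_OP * → 3 * -4 = -12. Stack: [-12]
STORE_FAST z → z=-12. Stack: []
LOAD_CONST → push 12. Stack: [12]
LOAD_FAST z → push -12. Stack: [12, -12]
BINARY_OP * → 12 * -12 = -144. Stack: [-144]
LOAD_CONST → push 5. Stack: [-144, 5]
LOAD_FAST v → push 16. Stack: [-144, 5, 16]
BINARY_OP + → 5 + 16 = 21. Stack: [-144, 21]
BINARY_OP * → -144 * 21 = -3024. Stack: [-3024]
STORE_FAST v → v=-3024. Stack: []
LOAD_FAST a → push -3. Stack: [-3]
LOAD_CONST → push 1. Stack: [-3, 1]
BINARY_OP ^ → -3 ^ 1 = -4. Stack: [-4]
LOAD_CONST → push 3. Stack: [-4, 3]
LOAD_FAST r → push -4. Stack: [-4, 3, -4]
BINARY_OP * → 3 * -4 = -12. Stack: [-4, -12]
BINARY_OP + → -4 + -12 = -16. Stack: [-16]
STORE_FAST u → u=-16. Stack: []
LOAD_FAST z → push -12. Stack: [-12]
RETURN_VALUE → return -12.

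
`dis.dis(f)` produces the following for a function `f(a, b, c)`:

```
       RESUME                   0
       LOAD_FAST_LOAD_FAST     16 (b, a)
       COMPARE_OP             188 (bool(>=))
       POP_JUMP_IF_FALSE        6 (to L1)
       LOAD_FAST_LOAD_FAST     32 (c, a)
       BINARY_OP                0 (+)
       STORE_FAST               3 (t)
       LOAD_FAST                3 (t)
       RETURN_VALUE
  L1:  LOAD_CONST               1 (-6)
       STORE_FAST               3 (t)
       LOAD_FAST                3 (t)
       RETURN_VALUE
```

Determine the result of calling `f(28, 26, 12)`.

LOAD_FAST_LOAD_FAST b,a → push 26,28. Stack: [26, 28]
COMPARE_OP bool(>=) → 26 vs 28 = False. Stack: [False]
POP_JUMP_IF_FALSE → pop False; jump. Stack: []
LOAD_CONST → push -6. Stack: [-6]
STORE_FAST t → t=-6. Stack: []
LOAD_FAST t → push -6. Stack: [-6]
RETURN_VALUE → return -6.

-6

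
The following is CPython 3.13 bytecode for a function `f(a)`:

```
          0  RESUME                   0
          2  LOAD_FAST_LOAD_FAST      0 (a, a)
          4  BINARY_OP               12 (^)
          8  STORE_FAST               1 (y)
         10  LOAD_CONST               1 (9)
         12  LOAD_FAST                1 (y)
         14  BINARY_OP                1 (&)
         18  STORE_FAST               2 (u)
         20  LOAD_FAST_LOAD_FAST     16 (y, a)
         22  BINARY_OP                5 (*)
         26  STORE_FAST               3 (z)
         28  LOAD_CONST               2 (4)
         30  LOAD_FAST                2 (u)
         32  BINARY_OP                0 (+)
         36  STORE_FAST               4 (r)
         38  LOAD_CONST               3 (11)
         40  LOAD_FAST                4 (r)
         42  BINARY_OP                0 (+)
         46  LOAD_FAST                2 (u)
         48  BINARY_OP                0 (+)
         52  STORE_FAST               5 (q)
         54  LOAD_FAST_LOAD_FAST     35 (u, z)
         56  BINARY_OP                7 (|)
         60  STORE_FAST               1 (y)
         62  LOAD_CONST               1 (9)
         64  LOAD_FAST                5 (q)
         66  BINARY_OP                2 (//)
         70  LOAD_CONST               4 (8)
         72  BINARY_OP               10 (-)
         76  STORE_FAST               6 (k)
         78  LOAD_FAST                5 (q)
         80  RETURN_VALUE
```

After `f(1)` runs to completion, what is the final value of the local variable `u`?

LOAD_FAST_LOAD_FAST a,a → push 1,1. Stack: [1, 1]
BINARY_OP ^ → 1 ^ 1 = 0. Stack: [0]
STORE_FAST y → y=0. Stack: []
LOAD_CONST → push 9. Stack: [9]
LOAD_FAST y → push 0. Stack: [9, 0]
BINARY_OP & → 9 & 0 = 0. Stack: [0]
STORE_FAST u → u=0. Stack: []
LOAD_FAST_LOAD_FAST y,a → push 0,1. Stack: [0, 1]
BINARY_OP * → 0 * 1 = 0. Stack: [0]
STORE_FAST z → z=0. Stack: []
LOAD_CONST → push 4. Stack: [4]
LOAD_FAST u → push 0. Stack: [4, 0]
BINARY_OP + → 4 + 0 = 4. Stack: [4]
STORE_FAST r → r=4. Stack: []
LOAD_CONST → push 11. Stack: [11]
LOAD_FAST r → push 4. Stack: [11, 4]
BINARY_OP + → 11 + 4 = 15. Stack: [15]
LOAD_FAST u → push 0. Stack: [15, 0]
BINARY_OP + → 15 + 0 = 15. Stack: [15]
STORE_FAST q → q=15. Stack: []
LOAD_FAST_LOAD_FAST u,z → push 0,0. Stack: [0, 0]
BINARY_OP | → 0 | 0 = 0. Stack: [0]
STORE_FAST y → y=0. Stack: []
LOAD_CONST → push 9. Stack: [9]
LOAD_FAST q → push 15. Stack: [9, 15]
BINARY_OP // → 9 // 15 = 0. Stack: [0]
LOAD_CONST → push 8. Stack: [0, 8]
BINARY_OP - → 0 - 8 = -8. Stack: [-8]
STORE_FAST k → k=-8. Stack: []
LOAD_FAST q → push 15. Stack: [15]
RETURN_VALUE → return 15.

0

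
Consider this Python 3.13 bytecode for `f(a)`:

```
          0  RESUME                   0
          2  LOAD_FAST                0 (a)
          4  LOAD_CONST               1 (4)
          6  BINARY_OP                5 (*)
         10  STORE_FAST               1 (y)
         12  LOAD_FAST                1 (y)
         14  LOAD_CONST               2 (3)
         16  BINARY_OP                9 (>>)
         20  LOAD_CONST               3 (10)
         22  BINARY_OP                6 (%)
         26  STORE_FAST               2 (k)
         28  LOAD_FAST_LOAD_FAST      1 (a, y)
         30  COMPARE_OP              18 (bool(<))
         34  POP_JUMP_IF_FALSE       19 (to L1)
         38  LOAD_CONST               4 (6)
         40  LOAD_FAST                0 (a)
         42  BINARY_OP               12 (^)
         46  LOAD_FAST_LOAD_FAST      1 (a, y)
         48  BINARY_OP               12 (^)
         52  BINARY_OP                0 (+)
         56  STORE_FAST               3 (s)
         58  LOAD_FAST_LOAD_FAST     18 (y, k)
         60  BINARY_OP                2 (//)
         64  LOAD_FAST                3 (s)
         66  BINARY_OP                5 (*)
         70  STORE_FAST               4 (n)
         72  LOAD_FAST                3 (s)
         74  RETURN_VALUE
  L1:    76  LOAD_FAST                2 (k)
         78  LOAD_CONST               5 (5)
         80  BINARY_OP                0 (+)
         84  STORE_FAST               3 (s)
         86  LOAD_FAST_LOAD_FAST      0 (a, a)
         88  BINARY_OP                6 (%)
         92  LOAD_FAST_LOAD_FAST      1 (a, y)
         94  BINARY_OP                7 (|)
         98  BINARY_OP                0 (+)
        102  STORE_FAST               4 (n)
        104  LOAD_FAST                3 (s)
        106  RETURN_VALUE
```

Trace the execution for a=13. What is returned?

68

LOAD_FAST a → push 13. Stack: [13]
LOAD_CONST → push 4. Stack: [13, 4]
BINARY_OP * → 13 * 4 = 52. Stack: [52]
STORE_FAST y → y=52. Stack: []
LOAD_FAST y → push 52. Stack: [52]
LOAD_CONST → push 3. Stack: [52, 3]
BINARY_OP >> → 52 >> 3 = 6. Stack: [6]
LOAD_CONST → push 10. Stack: [6, 10]
BINARY_OP % → 6 % 10 = 6. Stack: [6]
STORE_FAST k → k=6. Stack: []
LOAD_FAST_LOAD_FAST a,y → push 13,52. Stack: [13, 52]
COMPARE_OP bool(<) → 13 vs 52 = True. Stack: [True]
POP_JUMP_IF_FALSE → pop True; no jump. Stack: []
LOAD_CONST → push 6. Stack: [6]
LOAD_FAST a → push 13. Stack: [6, 13]
BINARY_OP ^ → 6 ^ 13 = 11. Stack: [11]
LOAD_FAST_LOAD_FAST a,y → push 13,52. Stack: [11, 13, 52]
BINARY_OP ^ → 13 ^ 52 = 57. Stack: [11, 57]
BINARY_OP + → 11 + 57 = 68. Stack: [68]
STORE_FAST s → s=68. Stack: []
LOAD_FAST_LOAD_FAST y,k → push 52,6. Stack: [52, 6]
BINARY_OP // → 52 // 6 = 8. Stack: [8]
LOAD_FAST s → push 68. Stack: [8, 68]
BINARY_OP * → 8 * 68 = 544. Stack: [544]
STORE_FAST n → n=544. Stack: []
LOAD_FAST s → push 68. Stack: [68]
RETURN_VALUE → return 68.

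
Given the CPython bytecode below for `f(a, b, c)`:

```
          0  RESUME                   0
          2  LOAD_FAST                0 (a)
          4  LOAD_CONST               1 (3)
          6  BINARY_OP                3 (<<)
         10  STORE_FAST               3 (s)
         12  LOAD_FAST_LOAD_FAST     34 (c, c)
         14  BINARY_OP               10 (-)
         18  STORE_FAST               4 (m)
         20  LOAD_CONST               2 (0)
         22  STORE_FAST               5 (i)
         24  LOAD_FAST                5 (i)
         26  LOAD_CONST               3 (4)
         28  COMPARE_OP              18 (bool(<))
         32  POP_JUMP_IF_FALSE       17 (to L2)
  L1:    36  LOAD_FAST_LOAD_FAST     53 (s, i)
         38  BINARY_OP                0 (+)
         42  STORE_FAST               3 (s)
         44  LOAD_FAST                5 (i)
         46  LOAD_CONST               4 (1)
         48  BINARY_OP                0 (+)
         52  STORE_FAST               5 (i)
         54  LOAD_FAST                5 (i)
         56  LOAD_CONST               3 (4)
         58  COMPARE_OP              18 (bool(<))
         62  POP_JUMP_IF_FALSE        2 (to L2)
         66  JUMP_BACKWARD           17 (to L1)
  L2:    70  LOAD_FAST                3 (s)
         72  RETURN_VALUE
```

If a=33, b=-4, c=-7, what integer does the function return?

LOAD_FAST a → push 33. Stack: [33]
LOAD_CONST → push 3. Stack: [33, 3]
BINARY_OP << → 33 << 3 = 264. Stack: [264]
STORE_FAST s → s=264. Stack: []
LOAD_FAST_LOAD_FAST c,c → push -7,-7. Stack: [-7, -7]
BINARY_OP - → -7 - -7 = 0. Stack: [0]
STORE_FAST m → m=0. Stack: []
LOAD_CONST → push 0. Stack: [0]
STORE_FAST i → i=0. Stack: []
LOAD_FAST i → push 0. Stack: [0]
LOAD_CONST → push 4. Stack: [0, 4]
COMPARE_OP bool(<) → 0 vs 4 = True. Stack: [True]
POP_JUMP_IF_FALSE → pop True; no jump. Stack: []
LOAD_FAST_LOAD_FAST s,i → push 264,0. Stack: [264, 0]
BINARY_OP + → 264 + 0 = 264. Stack: [264]
STORE_FAST s → s=264. Stack: []
LOAD_FAST i → push 0. Stack: [0]
LOAD_CONST → push 1. Stack: [0, 1]
BINARY_OP + → 0 + 1 = 1. Stack: [1]
STORE_FAST i → i=1. Stack: []
LOAD_FAST i → push 1. Stack: [1]
LOAD_CONST → push 4. Stack: [1, 4]
COMPARE_OP bool(<) → 1 vs 4 = True. Stack: [True]
POP_JUMP_IF_FALSE → pop True; no jump. Stack: []
LOAD_FAST_LOAD_FAST s,i → push 264,1. Stack: [264, 1]
BINARY_OP + → 264 + 1 = 265. Stack: [265]
STORE_FAST s → s=265. Stack: []
LOAD_FAST i → push 1. Stack: [1]
LOAD_CONST → push 1. Stack: [1, 1]
BINARY_OP + → 1 + 1 = 2. Stack: [2]
STORE_FAST i → i=2. Stack: []
LOAD_FAST i → push 2. Stack: [2]
LOAD_CONST → push 4. Stack: [2, 4]
COMPARE_OP bool(<) → 2 vs 4 = True. Stack: [True]
POP_JUMP_IF_FALSE → pop True; no jump. Stack: []
LOAD_FAST_LOAD_FAST s,i → push 265,2. Stack: [265, 2]
BINARY_OP + → 265 + 2 = 267. Stack: [267]
STORE_FAST s → s=267. Stack: []
LOAD_FAST i → push 2. Stack: [2]
LOAD_CONST → push 1. Stack: [2, 1]
BINARY_OP + → 2 + 1 = 3. Stack: [3]
STORE_FAST i → i=3. Stack: []
LOAD_FAST i → push 3. Stack: [3]
LOAD_CONST → push 4. Stack: [3, 4]
COMPARE_OP bool(<) → 3 vs 4 = True. Stack: [True]
POP_JUMP_IF_FALSE → pop True; no jump. Stack: []
LOAD_FAST_LOAD_FAST s,i → push 267,3. Stack: [267, 3]
BINARY_OP + → 267 + 3 = 270. Stack: [270]
STORE_FAST s → s=270. Stack: []
LOAD_FAST i → push 3. Stack: [3]
LOAD_CONST → push 1. Stack: [3, 1]
BINARY_OP + → 3 + 1 = 4. Stack: [4]
STORE_FAST i → i=4. Stack: []
LOAD_FAST i → push 4. Stack: [4]
LOAD_CONST → push 4. Stack: [4, 4]
COMPARE_OP bool(<) → 4 vs 4 = False. Stack: [False]
POP_JUMP_IF_FALSE → pop False; jump. Stack: []
LOAD_FAST s → push 270. Stack: [270]
RETURN_VALUE → return 270.

270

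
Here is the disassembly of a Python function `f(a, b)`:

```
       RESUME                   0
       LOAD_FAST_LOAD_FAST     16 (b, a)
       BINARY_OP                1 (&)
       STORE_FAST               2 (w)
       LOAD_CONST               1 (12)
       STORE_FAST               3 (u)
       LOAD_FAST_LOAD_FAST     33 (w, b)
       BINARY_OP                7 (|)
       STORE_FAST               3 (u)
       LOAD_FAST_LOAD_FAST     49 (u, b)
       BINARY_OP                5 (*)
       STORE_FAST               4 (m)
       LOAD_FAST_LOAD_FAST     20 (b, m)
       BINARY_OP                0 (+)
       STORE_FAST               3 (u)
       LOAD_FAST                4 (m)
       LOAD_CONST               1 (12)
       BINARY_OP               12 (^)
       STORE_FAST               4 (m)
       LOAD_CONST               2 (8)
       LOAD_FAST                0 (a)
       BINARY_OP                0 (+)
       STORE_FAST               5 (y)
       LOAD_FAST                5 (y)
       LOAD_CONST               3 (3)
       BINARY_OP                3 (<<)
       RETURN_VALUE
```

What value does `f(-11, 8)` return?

-24

LOAD_FAST_LOAD_FAST b,a → push 8,-11. Stack: [8, -11]
BINARY_OP & → 8 & -11 = 0. Stack: [0]
STORE_FAST w → w=0. Stack: []
LOAD_CONST → push 12. Stack: [12]
STORE_FAST u → u=12. Stack: []
LOAD_FAST_LOAD_FAST w,b → push 0,8. Stack: [0, 8]
BINARY_OP | → 0 | 8 = 8. Stack: [8]
STORE_FAST u → u=8. Stack: []
LOAD_FAST_LOAD_FAST u,b → push 8,8. Stack: [8, 8]
BINARY_OP * → 8 * 8 = 64. Stack: [64]
STORE_FAST m → m=64. Stack: []
LOAD_FAST_LOAD_FAST b,m → push 8,64. Stack: [8, 64]
BINARY_OP + → 8 + 64 = 72. Stack: [72]
STORE_FAST u → u=72. Stack: []
LOAD_FAST m → push 64. Stack: [64]
LOAD_CONST → push 12. Stack: [64, 12]
BINARY_OP ^ → 64 ^ 12 = 76. Stack: [76]
STORE_FAST m → m=76. Stack: []
LOAD_CONST → push 8. Stack: [8]
LOAD_FAST a → push -11. Stack: [8, -11]
BINARY_OP + → 8 + -11 = -3. Stack: [-3]
STORE_FAST y → y=-3. Stack: []
LOAD_FAST y → push -3. Stack: [-3]
LOAD_CONST → push 3. Stack: [-3, 3]
BINARY_OP << → -3 << 3 = -24. Stack: [-24]
RETURN_VALUE → return -24.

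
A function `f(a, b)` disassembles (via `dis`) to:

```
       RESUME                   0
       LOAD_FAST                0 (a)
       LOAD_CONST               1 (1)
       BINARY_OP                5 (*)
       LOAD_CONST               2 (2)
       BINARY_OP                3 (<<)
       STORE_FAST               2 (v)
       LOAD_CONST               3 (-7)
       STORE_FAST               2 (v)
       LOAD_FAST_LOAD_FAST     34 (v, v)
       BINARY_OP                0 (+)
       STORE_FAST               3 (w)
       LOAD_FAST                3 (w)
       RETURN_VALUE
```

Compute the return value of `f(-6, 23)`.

LOAD_FAST a → push -6. Stack: [-6]
LOAD_CONST → push 1. Stack: [-6, 1]
BINARY_OP * → -6 * 1 = -6. Stack: [-6]
LOAD_CONST → push 2. Stack: [-6, 2]
BINARY_OP << → -6 << 2 = -24. Stack: [-24]
STORE_FAST v → v=-24. Stack: []
LOAD_CONST → push -7. Stack: [-7]
STORE_FAST v → v=-7. Stack: []
LOAD_FAST_LOAD_FAST v,v → push -7,-7. Stack: [-7, -7]
BINARY_OP + → -7 + -7 = -14. Stack: [-14]
STORE_FAST w → w=-14. Stack: []
LOAD_FAST w → push -14. Stack: [-14]
RETURN_VALUE → return -14.

-14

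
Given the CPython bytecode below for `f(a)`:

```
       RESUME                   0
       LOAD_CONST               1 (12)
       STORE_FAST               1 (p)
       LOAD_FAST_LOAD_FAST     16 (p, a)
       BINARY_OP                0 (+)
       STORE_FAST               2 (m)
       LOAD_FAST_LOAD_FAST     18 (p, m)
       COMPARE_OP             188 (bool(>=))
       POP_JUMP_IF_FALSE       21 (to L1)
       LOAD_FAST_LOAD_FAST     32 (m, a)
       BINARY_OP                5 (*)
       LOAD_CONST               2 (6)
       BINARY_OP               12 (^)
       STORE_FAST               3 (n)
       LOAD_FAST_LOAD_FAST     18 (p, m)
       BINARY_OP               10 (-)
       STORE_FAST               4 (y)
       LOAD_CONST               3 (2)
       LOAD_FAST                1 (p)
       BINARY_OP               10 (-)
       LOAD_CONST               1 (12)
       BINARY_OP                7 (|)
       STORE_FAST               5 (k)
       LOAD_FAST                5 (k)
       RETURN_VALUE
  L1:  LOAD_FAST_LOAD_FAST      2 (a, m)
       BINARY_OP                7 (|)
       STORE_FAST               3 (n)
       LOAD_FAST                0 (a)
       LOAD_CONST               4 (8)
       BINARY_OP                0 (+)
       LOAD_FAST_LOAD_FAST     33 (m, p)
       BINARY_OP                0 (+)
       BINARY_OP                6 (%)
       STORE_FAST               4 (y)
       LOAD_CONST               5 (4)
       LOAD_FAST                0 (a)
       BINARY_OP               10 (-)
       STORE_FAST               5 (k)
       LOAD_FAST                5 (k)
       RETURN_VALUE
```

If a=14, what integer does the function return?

LOAD_CONST → push 12. Stack: [12]
STORE_FAST p → p=12. Stack: []
LOAD_FAST_LOAD_FAST p,a → push 12,14. Stack: [12, 14]
BINARY_OP + → 12 + 14 = 26. Stack: [26]
STORE_FAST m → m=26. Stack: []
LOAD_FAST_LOAD_FAST p,m → push 12,26. Stack: [12, 26]
COMPARE_OP bool(>=) → 12 vs 26 = False. Stack: [False]
POP_JUMP_IF_FALSE → pop False; jump. Stack: []
LOAD_FAST_LOAD_FAST a,m → push 14,26. Stack: [14, 26]
BINARY_OP | → 14 | 26 = 30. Stack: [30]
STORE_FAST n → n=30. Stack: []
LOAD_FAST a → push 14. Stack: [14]
LOAD_CONST → push 8. Stack: [14, 8]
BINARY_OP + → 14 + 8 = 22. Stack: [22]
LOAD_FAST_LOAD_FAST m,p → push 26,12. Stack: [22, 26, 12]
BINARY_OP + → 26 + 12 = 38. Stack: [22, 38]
BINARY_OP % → 22 % 38 = 22. Stack: [22]
STORE_FAST y → y=22. Stack: []
LOAD_CONST → push 4. Stack: [4]
LOAD_FAST a → push 14. Stack: [4, 14]
BINARY_OP - → 4 - 14 = -10. Stack: [-10]
STORE_FAST k → k=-10. Stack: []
LOAD_FAST k → push -10. Stack: [-10]
RETURN_VALUE → return -10.

-10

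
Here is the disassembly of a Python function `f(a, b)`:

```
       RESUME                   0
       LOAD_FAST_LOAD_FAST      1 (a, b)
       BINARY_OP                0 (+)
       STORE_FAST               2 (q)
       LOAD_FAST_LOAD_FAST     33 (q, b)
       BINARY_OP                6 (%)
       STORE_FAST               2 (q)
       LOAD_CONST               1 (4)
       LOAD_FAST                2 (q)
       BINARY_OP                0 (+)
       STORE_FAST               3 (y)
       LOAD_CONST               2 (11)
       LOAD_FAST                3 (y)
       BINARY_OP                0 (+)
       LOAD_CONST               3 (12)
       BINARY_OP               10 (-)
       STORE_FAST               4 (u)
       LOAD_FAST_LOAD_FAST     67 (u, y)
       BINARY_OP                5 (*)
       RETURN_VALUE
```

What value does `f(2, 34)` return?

LOAD_FAST_LOAD_FAST a,b → push 2,34. Stack: [2, 34]
BINARY_OP + → 2 + 34 = 36. Stack: [36]
STORE_FAST q → q=36. Stack: []
LOAD_FAST_LOAD_FAST q,b → push 36,34. Stack: [36, 34]
BINARY_OP % → 36 % 34 = 2. Stack: [2]
STORE_FAST q → q=2. Stack: []
LOAD_CONST → push 4. Stack: [4]
LOAD_FAST q → push 2. Stack: [4, 2]
BINARY_OP + → 4 + 2 = 6. Stack: [6]
STORE_FAST y → y=6. Stack: []
LOAD_CONST → push 11. Stack: [11]
LOAD_FAST y → push 6. Stack: [11, 6]
BINARY_OP + → 11 + 6 = 17. Stack: [17]
LOAD_CONST → push 12. Stack: [17, 12]
BINARY_OP - → 17 - 12 = 5. Stack: [5]
STORE_FAST u → u=5. Stack: []
LOAD_FAST_LOAD_FAST u,y → push 5,6. Stack: [5, 6]
BINARY_OP * → 5 * 6 = 30. Stack: [30]
RETURN_VALUE → return 30.

30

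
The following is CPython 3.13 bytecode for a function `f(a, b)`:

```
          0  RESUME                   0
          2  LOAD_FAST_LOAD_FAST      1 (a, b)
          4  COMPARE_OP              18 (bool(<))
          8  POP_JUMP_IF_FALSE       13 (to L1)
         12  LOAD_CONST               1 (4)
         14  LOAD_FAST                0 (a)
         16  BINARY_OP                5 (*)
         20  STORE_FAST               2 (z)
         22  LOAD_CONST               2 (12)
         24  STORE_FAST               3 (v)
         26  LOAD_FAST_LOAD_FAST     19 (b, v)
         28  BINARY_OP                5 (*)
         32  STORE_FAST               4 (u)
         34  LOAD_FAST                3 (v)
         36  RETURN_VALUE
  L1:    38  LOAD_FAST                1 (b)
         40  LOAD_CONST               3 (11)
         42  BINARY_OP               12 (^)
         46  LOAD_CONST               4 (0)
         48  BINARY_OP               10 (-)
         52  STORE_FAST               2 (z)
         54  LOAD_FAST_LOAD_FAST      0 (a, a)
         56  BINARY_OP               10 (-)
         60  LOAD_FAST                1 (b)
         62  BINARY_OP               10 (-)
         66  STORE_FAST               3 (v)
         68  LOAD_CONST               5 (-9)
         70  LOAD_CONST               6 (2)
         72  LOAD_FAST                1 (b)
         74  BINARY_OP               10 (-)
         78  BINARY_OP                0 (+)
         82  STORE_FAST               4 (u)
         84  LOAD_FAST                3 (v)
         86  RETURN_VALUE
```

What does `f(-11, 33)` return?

12

LOAD_FAST_LOAD_FAST a,b → push -11,33. Stack: [-11, 33]
COMPARE_OP bool(<) → -11 vs 33 = True. Stack: [True]
POP_JUMP_IF_FALSE → pop True; no jump. Stack: []
LOAD_CONST → push 4. Stack: [4]
LOAD_FAST a → push -11. Stack: [4, -11]
BINARY_OP * → 4 * -11 = -44. Stack: [-44]
STORE_FAST z → z=-44. Stack: []
LOAD_CONST → push 12. Stack: [12]
STORE_FAST v → v=12. Stack: []
LOAD_FAST_LOAD_FAST b,v → push 33,12. Stack: [33, 12]
BINARY_OP * → 33 * 12 = 396. Stack: [396]
STORE_FAST u → u=396. Stack: []
LOAD_FAST v → push 12. Stack: [12]
RETURN_VALUE → return 12.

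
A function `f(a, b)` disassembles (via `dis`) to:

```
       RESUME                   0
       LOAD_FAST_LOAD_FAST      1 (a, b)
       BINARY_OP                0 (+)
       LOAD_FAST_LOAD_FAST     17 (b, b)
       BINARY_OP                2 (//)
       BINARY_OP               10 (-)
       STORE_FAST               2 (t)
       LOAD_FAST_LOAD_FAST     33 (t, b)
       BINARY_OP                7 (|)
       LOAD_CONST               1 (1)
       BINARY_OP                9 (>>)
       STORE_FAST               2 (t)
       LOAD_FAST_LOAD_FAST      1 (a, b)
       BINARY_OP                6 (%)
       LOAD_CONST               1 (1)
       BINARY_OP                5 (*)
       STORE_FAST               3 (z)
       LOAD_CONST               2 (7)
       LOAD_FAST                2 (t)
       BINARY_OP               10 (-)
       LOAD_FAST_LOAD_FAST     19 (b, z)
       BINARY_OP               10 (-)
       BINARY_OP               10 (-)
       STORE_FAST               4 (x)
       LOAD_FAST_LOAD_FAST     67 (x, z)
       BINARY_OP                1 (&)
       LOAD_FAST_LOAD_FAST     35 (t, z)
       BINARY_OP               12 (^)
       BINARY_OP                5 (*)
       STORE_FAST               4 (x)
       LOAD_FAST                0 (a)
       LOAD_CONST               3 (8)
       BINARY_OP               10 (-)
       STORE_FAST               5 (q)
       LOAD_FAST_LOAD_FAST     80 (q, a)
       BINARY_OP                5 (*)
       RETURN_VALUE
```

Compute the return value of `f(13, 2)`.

LOAD_FAST_LOAD_FAST a,b → push 13,2. Stack: [13, 2]
BINARY_OP + → 13 + 2 = 15. Stack: [15]
LOAD_FAST_LOAD_FAST b,b → push 2,2. Stack: [15, 2, 2]
BINARY_OP // → 2 // 2 = 1. Stack: [15, 1]
BINARY_OP - → 15 - 1 = 14. Stack: [14]
STORE_FAST t → t=14. Stack: []
LOAD_FAST_LOAD_FAST t,b → push 14,2. Stack: [14, 2]
BINARY_OP | → 14 | 2 = 14. Stack: [14]
LOAD_CONST → push 1. Stack: [14, 1]
BINARY_OP >> → 14 >> 1 = 7. Stack: [7]
STORE_FAST t → t=7. Stack: []
LOAD_FAST_LOAD_FAST a,b → push 13,2. Stack: [13, 2]
BINARY_OP % → 13 % 2 = 1. Stack: [1]
LOAD_CONST → push 1. Stack: [1, 1]
BINARY_OP * → 1 * 1 = 1. Stack: [1]
STORE_FAST z → z=1. Stack: []
LOAD_CONST → push 7. Stack: [7]
LOAD_FAST t → push 7. Stack: [7, 7]
BINARY_OP - → 7 - 7 = 0. Stack: [0]
LOAD_FAST_LOAD_FAST b,z → push 2,1. Stack: [0, 2, 1]
BINARY_OP - → 2 - 1 = 1. Stack: [0, 1]
BINARY_OP - → 0 - 1 = -1. Stack: [-1]
STORE_FAST x → x=-1. Stack: []
LOAD_FAST_LOAD_FAST x,z → push -1,1. Stack: [-1, 1]
BINARY_OP & → -1 & 1 = 1. Stack: [1]
LOAD_FAST_LOAD_FAST t,z → push 7,1. Stack: [1, 7, 1]
BINARY_OP ^ → 7 ^ 1 = 6. Stack: [1, 6]
BINARY_OP * → 1 * 6 = 6. Stack: [6]
STORE_FAST x → x=6. Stack: []
LOAD_FAST a → push 13. Stack: [13]
LOAD_CONST → push 8. Stack: [13, 8]
BINARY_OP - → 13 - 8 = 5. Stack: [5]
STORE_FAST q → q=5. Stack: []
LOAD_FAST_LOAD_FAST q,a → push 5,13. Stack: [5, 13]
BINARY_OP * → 5 * 13 = 65. Stack: [65]
RETURN_VALUE → return 65.

65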